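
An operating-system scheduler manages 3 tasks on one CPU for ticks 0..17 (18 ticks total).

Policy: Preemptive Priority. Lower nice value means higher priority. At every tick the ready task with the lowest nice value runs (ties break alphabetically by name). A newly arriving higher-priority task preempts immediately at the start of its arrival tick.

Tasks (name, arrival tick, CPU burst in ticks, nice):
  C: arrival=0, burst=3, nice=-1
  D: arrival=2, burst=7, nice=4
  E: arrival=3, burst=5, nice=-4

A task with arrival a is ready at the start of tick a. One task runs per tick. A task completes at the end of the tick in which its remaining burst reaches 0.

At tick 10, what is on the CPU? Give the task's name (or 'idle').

t=0: ready={C} → run C
t=1: ready={C} → run C
t=2: ready={C,D} → run C
t=3: ready={D,E} → run E
t=4: ready={D,E} → run E
t=5: ready={D,E} → run E
t=6: ready={D,E} → run E
t=7: ready={D,E} → run E
t=8: ready={D} → run D
t=9: ready={D} → run D
t=10: ready={D} → run D
t=11: ready={D} → run D
t=12: ready={D} → run D
t=13: ready={D} → run D
t=14: ready={D} → run D
t=15: (idle)
t=16: (idle)
t=17: (idle)

running at tick 10 = D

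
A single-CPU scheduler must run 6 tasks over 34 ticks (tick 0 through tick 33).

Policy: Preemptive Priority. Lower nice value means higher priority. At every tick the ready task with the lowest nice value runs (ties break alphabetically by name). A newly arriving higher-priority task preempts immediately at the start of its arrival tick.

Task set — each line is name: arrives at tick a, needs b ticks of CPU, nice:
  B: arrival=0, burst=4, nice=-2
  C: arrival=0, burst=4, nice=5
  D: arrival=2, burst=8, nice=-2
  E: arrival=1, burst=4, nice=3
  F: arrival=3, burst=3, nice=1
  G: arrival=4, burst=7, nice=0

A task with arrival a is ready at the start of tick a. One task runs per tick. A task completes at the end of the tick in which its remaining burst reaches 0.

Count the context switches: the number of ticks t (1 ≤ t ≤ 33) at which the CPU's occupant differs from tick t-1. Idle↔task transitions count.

context switches = 6

t=0: ready={B,C} → run B
t=1: ready={B,C,E} → run B
t=2: ready={B,C,D,E} → run B
t=3: ready={B,C,D,E,F} → run B
t=4: ready={C,D,E,F,G} → run D
t=5: ready={C,D,E,F,G} → run D
t=6: ready={C,D,E,F,G} → run D
t=7: ready={C,D,E,F,G} → run D
t=8: ready={C,D,E,F,G} → run D
t=9: ready={C,D,E,F,G} → run D
t=10: ready={C,D,E,F,G} → run D
t=11: ready={C,D,E,F,G} → run D
t=12: ready={C,E,F,G} → run G
t=13: ready={C,E,F,G} → run G
t=14: ready={C,E,F,G} → run G
t=15: ready={C,E,F,G} → run G
t=16: ready={C,E,F,G} → run G
t=17: ready={C,E,F,G} → run G
t=18: ready={C,E,F,G} → run G
t=19: ready={C,E,F} → run F
t=20: ready={C,E,F} → run F
t=21: ready={C,E,F} → run F
t=22: ready={C,E} → run E
t=23: ready={C,E} → run E
t=24: ready={C,E} → run E
t=25: ready={C,E} → run E
t=26: ready={C} → run C
t=27: ready={C} → run C
t=28: ready={C} → run C
t=29: ready={C} → run C
t=30: (idle)
t=31: (idle)
t=32: (idle)
t=33: (idle)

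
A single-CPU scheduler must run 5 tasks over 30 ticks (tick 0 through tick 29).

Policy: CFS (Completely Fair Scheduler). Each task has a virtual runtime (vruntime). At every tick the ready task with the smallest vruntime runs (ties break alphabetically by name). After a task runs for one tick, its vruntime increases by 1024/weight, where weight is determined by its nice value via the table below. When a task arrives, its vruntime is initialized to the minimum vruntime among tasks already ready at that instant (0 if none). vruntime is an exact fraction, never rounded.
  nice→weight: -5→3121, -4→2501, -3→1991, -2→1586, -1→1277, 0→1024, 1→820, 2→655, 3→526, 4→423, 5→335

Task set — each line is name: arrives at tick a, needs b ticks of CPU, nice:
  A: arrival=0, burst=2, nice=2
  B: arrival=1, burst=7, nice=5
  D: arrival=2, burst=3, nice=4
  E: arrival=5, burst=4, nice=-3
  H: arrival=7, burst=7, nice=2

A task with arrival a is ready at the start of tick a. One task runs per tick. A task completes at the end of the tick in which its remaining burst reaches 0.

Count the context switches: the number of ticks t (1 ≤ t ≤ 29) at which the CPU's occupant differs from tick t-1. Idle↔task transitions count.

context switches = 16

t=0: vr[A=0] → run A
t=1: vr[A=1024/655 B=1024/655] → run A
t=2: vr[B=1024/655 D=1024/655] → run B
t=3: vr[B=202752/43885 D=1024/655] → run D
t=4: vr[B=202752/43885 D=1103872/277065] → run D
t=5: vr[B=202752/43885 D=1774592/277065 E=202752/43885] → run B
t=6: vr[B=336896/43885 D=1774592/277065 E=202752/43885] → run E
t=7: vr[B=336896/43885 D=1774592/277065 E=448617472/87375035 H=448617472/87375035] → run E
t=8: vr[B=336896/43885 D=1774592/277065 E=493555712/87375035 H=448617472/87375035] → run H
t=9: vr[B=336896/43885 D=1774592/277065 E=493555712/87375035 H=117043200/17475007] → run E
t=10: vr[B=336896/43885 D=1774592/277065 E=538493952/87375035 H=117043200/17475007] → run E
t=11: vr[B=336896/43885 D=1774592/277065 H=117043200/17475007] → run D
t=12: vr[B=336896/43885 H=117043200/17475007] → run H
t=13: vr[B=336896/43885 H=721814528/87375035] → run B
t=14: vr[B=94208/8777 H=721814528/87375035] → run H
t=15: vr[B=94208/8777 H=858413056/87375035] → run H
t=16: vr[B=94208/8777 H=995011584/87375035] → run B
t=17: vr[B=605184/43885 H=995011584/87375035] → run H
t=18: vr[B=605184/43885 H=1131610112/87375035] → run H
t=19: vr[B=605184/43885 H=253641728/17475007] → run B
t=20: vr[B=739328/43885 H=253641728/17475007] → run H
t=21: vr[B=739328/43885] → run B
t=22: vr[B=873472/43885] → run B
t=23: (idle)
t=24: (idle)
t=25: (idle)
t=26: (idle)
t=27: (idle)
t=28: (idle)
t=29: (idle)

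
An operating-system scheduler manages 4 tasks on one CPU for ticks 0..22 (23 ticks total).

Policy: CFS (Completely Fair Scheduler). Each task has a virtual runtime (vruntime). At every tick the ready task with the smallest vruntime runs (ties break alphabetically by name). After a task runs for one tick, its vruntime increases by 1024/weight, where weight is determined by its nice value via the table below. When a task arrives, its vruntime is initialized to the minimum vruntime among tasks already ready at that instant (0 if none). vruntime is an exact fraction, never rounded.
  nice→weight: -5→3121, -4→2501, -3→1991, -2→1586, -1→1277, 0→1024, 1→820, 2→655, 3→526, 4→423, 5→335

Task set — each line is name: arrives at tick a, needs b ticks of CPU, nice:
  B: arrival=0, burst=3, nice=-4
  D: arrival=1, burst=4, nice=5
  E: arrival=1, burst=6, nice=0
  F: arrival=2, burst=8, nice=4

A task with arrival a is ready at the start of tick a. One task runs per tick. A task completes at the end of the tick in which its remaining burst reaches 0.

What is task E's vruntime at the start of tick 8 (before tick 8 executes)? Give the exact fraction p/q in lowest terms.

vruntime(E, start of tick 8) = 8527/2501

t=0: vr[B=0] → run B
t=1: vr[B=1024/2501 D=1024/2501 E=1024/2501] → run B
t=2: vr[B=2048/2501 D=1024/2501 E=1024/2501 F=1024/2501] → run D
t=3: vr[B=2048/2501 D=2904064/837835 E=1024/2501 F=1024/2501] → run E
t=4: vr[B=2048/2501 D=2904064/837835 E=3525/2501 F=1024/2501] → run F
t=5: vr[B=2048/2501 D=2904064/837835 E=3525/2501 F=2994176/1057923] → run B
t=6: vr[D=2904064/837835 E=3525/2501 F=2994176/1057923] → run E
t=7: vr[D=2904064/837835 E=6026/2501 F=2994176/1057923] → run E
t=8: vr[D=2904064/837835 E=8527/2501 F=2994176/1057923] → run F
t=9: vr[D=2904064/837835 E=8527/2501 F=5555200/1057923] → run E
t=10: vr[D=2904064/837835 E=11028/2501 F=5555200/1057923] → run D
t=11: vr[D=5465088/837835 E=11028/2501 F=5555200/1057923] → run E
t=12: vr[D=5465088/837835 E=13529/2501 F=5555200/1057923] → run F
t=13: vr[D=5465088/837835 E=13529/2501 F=2705408/352641] → run E
t=14: vr[D=5465088/837835 F=2705408/352641] → run D
t=15: vr[D=8026112/837835 F=2705408/352641] → run F
t=16: vr[D=8026112/837835 F=10677248/1057923] → run D
t=17: vr[F=10677248/1057923] → run F
t=18: vr[F=13238272/1057923] → run F
t=19: vr[F=5266432/352641] → run F
t=20: vr[F=18360320/1057923] → run F
t=21: (idle)
t=22: (idle)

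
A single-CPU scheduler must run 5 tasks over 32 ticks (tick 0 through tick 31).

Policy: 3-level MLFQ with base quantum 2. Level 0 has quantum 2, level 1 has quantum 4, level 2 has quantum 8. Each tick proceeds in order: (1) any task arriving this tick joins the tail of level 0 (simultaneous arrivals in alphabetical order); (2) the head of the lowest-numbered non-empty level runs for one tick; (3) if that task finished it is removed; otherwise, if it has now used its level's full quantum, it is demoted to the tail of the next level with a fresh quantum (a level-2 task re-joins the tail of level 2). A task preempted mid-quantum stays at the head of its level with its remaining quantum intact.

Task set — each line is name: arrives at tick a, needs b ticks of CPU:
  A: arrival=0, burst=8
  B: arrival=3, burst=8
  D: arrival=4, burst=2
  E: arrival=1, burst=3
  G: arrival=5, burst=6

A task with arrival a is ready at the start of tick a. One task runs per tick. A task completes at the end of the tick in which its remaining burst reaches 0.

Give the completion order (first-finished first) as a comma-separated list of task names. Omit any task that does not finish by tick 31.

t=0: L0/L1/L2 = A/-/- → run A
t=1: L0/L1/L2 = AE/-/- → run A
t=2: L0/L1/L2 = E/A/- → run E
t=3: L0/L1/L2 = EB/A/- → run E
t=4: L0/L1/L2 = BD/AE/- → run B
t=5: L0/L1/L2 = BDG/AE/- → run B
t=6: L0/L1/L2 = DG/AEB/- → run D
t=7: L0/L1/L2 = DG/AEB/- → run D
t=8: L0/L1/L2 = G/AEB/- → run G
t=9: L0/L1/L2 = G/AEB/- → run G
t=10: L0/L1/L2 = -/AEBG/- → run A
t=11: L0/L1/L2 = -/AEBG/- → run A
t=12: L0/L1/L2 = -/AEBG/- → run A
t=13: L0/L1/L2 = -/AEBG/- → run A
t=14: L0/L1/L2 = -/EBG/A → run E
t=15: L0/L1/L2 = -/BG/A → run B
t=16: L0/L1/L2 = -/BG/A → run B
t=17: L0/L1/L2 = -/BG/A → run B
t=18: L0/L1/L2 = -/BG/A → run B
t=19: L0/L1/L2 = -/G/AB → run G
t=20: L0/L1/L2 = -/G/AB → run G
t=21: L0/L1/L2 = -/G/AB → run G
t=22: L0/L1/L2 = -/G/AB → run G
t=23: L0/L1/L2 = -/-/AB → run A
t=24: L0/L1/L2 = -/-/AB → run A
t=25: L0/L1/L2 = -/-/B → run B
t=26: L0/L1/L2 = -/-/B → run B
t=27: (idle)
t=28: (idle)
t=29: (idle)
t=30: (idle)
t=31: (idle)

completion order = D, E, G, A, B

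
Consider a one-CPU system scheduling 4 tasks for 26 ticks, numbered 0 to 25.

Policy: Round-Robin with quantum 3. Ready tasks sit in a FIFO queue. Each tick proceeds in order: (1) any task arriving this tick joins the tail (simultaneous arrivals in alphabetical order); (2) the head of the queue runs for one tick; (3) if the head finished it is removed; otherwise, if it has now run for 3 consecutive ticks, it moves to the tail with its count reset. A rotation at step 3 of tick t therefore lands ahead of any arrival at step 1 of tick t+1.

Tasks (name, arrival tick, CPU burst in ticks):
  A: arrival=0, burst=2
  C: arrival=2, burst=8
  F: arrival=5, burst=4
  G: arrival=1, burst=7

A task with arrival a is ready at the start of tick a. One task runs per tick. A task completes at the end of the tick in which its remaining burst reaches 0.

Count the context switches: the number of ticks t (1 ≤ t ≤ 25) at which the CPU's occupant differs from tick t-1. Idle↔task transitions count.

t=0: queue=[A] q_used=0 → run A
t=1: queue=[A,G] q_used=1 → run A
t=2: queue=[G,C] q_used=0 → run G
t=3: queue=[G,C] q_used=1 → run G
t=4: queue=[G,C] q_used=2 → run G
t=5: queue=[C,G,F] q_used=0 → run C
t=6: queue=[C,G,F] q_used=1 → run C
t=7: queue=[C,G,F] q_used=2 → run C
t=8: queue=[G,F,C] q_used=0 → run G
t=9: queue=[G,F,C] q_used=1 → run G
t=10: queue=[G,F,C] q_used=2 → run G
t=11: queue=[F,C,G] q_used=0 → run F
t=12: queue=[F,C,G] q_used=1 → run F
t=13: queue=[F,C,G] q_used=2 → run F
t=14: queue=[C,G,F] q_used=0 → run C
t=15: queue=[C,G,F] q_used=1 → run C
t=16: queue=[C,G,F] q_used=2 → run C
t=17: queue=[G,F,C] q_used=0 → run G
t=18: queue=[F,C] q_used=0 → run F
t=19: queue=[C] q_used=0 → run C
t=20: queue=[C] q_used=1 → run C
t=21: (idle)
t=22: (idle)
t=23: (idle)
t=24: (idle)
t=25: (idle)

context switches = 9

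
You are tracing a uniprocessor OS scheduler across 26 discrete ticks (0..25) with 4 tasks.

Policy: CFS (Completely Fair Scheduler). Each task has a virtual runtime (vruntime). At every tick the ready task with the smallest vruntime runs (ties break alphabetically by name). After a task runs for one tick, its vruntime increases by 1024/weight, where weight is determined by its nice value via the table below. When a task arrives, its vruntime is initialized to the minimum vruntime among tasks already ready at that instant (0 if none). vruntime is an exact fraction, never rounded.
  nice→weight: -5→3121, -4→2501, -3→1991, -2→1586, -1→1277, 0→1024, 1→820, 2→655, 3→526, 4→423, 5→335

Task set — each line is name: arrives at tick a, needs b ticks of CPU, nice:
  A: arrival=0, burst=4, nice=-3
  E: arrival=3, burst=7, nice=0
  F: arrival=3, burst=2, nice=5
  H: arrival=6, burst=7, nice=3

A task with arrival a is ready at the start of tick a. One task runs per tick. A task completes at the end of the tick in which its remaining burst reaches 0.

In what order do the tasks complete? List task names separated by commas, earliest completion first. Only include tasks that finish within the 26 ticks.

completion order = A, F, E, H

t=0: vr[A=0] → run A
t=1: vr[A=1024/1991] → run A
t=2: vr[A=2048/1991] → run A
t=3: vr[A=3072/1991 E=3072/1991 F=3072/1991] → run A
t=4: vr[E=3072/1991 F=3072/1991] → run E
t=5: vr[E=5063/1991 F=3072/1991] → run F
t=6: vr[E=5063/1991 F=3067904/666985 H=5063/1991] → run E
t=7: vr[E=7054/1991 F=3067904/666985 H=5063/1991] → run H
t=8: vr[E=7054/1991 F=3067904/666985 H=2350961/523633] → run E
t=9: vr[E=9045/1991 F=3067904/666985 H=2350961/523633] → run H
t=10: vr[E=9045/1991 F=3067904/666985 H=3370353/523633] → run E
t=11: vr[E=11036/1991 F=3067904/666985 H=3370353/523633] → run F
t=12: vr[E=11036/1991 H=3370353/523633] → run E
t=13: vr[E=13027/1991 H=3370353/523633] → run H
t=14: vr[E=13027/1991 H=4389745/523633] → run E
t=15: vr[E=15018/1991 H=4389745/523633] → run E
t=16: vr[H=4389745/523633] → run H
t=17: vr[H=5409137/523633] → run H
t=18: vr[H=6428529/523633] → run H
t=19: vr[H=7447921/523633] → run H
t=20: (idle)
t=21: (idle)
t=22: (idle)
t=23: (idle)
t=24: (idle)
t=25: (idle)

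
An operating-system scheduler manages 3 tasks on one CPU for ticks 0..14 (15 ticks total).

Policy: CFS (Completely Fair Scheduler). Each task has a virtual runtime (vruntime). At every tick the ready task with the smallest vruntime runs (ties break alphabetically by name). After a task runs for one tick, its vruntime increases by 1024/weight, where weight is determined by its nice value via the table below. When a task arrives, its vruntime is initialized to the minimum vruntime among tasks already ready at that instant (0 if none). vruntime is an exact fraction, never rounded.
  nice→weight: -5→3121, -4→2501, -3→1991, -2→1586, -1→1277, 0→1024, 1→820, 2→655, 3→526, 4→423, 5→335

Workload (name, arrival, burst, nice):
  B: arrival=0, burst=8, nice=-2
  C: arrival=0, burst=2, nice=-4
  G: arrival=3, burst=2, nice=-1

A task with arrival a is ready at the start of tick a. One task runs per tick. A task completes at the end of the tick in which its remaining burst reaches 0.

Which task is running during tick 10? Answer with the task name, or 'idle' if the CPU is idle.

t=0: vr[B=0 C=0] → run B
t=1: vr[B=512/793 C=0] → run C
t=2: vr[B=512/793 C=1024/2501] → run C
t=3: vr[B=512/793 G=512/793] → run B
t=4: vr[B=1024/793 G=512/793] → run G
t=5: vr[B=1024/793 G=1465856/1012661] → run B
t=6: vr[B=1536/793 G=1465856/1012661] → run G
t=7: vr[B=1536/793] → run B
t=8: vr[B=2048/793] → run B
t=9: vr[B=2560/793] → run B
t=10: vr[B=3072/793] → run B
t=11: vr[B=3584/793] → run B
t=12: (idle)
t=13: (idle)
t=14: (idle)

running at tick 10 = B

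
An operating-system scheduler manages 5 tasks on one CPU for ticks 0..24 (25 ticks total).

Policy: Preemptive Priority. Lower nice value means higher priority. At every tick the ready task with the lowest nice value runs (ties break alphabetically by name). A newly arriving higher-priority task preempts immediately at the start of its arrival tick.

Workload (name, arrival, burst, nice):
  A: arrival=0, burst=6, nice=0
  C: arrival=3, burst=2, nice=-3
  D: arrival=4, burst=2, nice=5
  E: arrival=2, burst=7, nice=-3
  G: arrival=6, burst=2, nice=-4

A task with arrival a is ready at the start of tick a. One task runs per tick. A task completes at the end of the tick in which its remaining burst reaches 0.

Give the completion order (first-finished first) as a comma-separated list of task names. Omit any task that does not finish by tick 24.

t=0: ready={A} → run A
t=1: ready={A} → run A
t=2: ready={A,E} → run E
t=3: ready={A,C,E} → run C
t=4: ready={A,C,D,E} → run C
t=5: ready={A,D,E} → run E
t=6: ready={A,D,E,G} → run G
t=7: ready={A,D,E,G} → run G
t=8: ready={A,D,E} → run E
t=9: ready={A,D,E} → run E
t=10: ready={A,D,E} → run E
t=11: ready={A,D,E} → run E
t=12: ready={A,D,E} → run E
t=13: ready={A,D} → run A
t=14: ready={A,D} → run A
t=15: ready={A,D} → run A
t=16: ready={A,D} → run A
t=17: ready={D} → run D
t=18: ready={D} → run D
t=19: (idle)
t=20: (idle)
t=21: (idle)
t=22: (idle)
t=23: (idle)
t=24: (idle)

completion order = C, G, E, A, D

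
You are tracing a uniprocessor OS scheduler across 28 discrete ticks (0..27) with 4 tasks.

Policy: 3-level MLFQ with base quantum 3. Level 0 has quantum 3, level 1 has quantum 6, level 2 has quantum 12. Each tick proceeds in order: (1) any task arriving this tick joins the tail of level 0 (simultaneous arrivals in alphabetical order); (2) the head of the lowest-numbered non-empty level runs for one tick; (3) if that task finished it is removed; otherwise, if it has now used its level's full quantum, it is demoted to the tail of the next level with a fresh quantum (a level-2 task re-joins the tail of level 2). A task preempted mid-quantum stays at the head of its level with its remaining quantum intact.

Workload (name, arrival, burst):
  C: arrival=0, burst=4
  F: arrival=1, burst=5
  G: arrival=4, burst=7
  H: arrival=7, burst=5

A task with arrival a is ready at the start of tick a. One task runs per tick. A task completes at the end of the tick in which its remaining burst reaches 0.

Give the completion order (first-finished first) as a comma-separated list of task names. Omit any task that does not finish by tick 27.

completion order = C, F, G, H

t=0: L0/L1/L2 = C/-/- → run C
t=1: L0/L1/L2 = CF/-/- → run C
t=2: L0/L1/L2 = CF/-/- → run C
t=3: L0/L1/L2 = F/C/- → run F
t=4: L0/L1/L2 = FG/C/- → run F
t=5: L0/L1/L2 = FG/C/- → run F
t=6: L0/L1/L2 = G/CF/- → run G
t=7: L0/L1/L2 = GH/CF/- → run G
t=8: L0/L1/L2 = GH/CF/- → run G
t=9: L0/L1/L2 = H/CFG/- → run H
t=10: L0/L1/L2 = H/CFG/- → run H
t=11: L0/L1/L2 = H/CFG/- → run H
t=12: L0/L1/L2 = -/CFGH/- → run C
t=13: L0/L1/L2 = -/FGH/- → run F
t=14: L0/L1/L2 = -/FGH/- → run F
t=15: L0/L1/L2 = -/GH/- → run G
t=16: L0/L1/L2 = -/GH/- → run G
t=17: L0/L1/L2 = -/GH/- → run G
t=18: L0/L1/L2 = -/GH/- → run G
t=19: L0/L1/L2 = -/H/- → run H
t=20: L0/L1/L2 = -/H/- → run H
t=21: (idle)
t=22: (idle)
t=23: (idle)
t=24: (idle)
t=25: (idle)
t=26: (idle)
t=27: (idle)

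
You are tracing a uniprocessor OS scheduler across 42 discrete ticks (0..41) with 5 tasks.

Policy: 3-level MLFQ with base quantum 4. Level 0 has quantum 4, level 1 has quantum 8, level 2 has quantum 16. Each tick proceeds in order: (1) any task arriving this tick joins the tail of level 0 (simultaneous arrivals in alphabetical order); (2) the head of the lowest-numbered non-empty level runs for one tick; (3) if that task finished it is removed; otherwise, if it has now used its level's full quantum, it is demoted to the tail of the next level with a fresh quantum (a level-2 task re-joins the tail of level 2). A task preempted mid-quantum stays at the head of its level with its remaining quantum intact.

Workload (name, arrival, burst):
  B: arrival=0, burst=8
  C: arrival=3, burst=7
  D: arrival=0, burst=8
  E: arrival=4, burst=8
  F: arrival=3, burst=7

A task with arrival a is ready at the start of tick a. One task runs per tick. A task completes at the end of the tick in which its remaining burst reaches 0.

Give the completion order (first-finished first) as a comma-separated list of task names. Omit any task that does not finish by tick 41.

t=0: L0/L1/L2 = BD/-/- → run B
t=1: L0/L1/L2 = BD/-/- → run B
t=2: L0/L1/L2 = BD/-/- → run B
t=3: L0/L1/L2 = BDCF/-/- → run B
t=4: L0/L1/L2 = DCFE/B/- → run D
t=5: L0/L1/L2 = DCFE/B/- → run D
t=6: L0/L1/L2 = DCFE/B/- → run D
t=7: L0/L1/L2 = DCFE/B/- → run D
t=8: L0/L1/L2 = CFE/BD/- → run C
t=9: L0/L1/L2 = CFE/BD/- → run C
t=10: L0/L1/L2 = CFE/BD/- → run C
t=11: L0/L1/L2 = CFE/BD/- → run C
t=12: L0/L1/L2 = FE/BDC/- → run F
t=13: L0/L1/L2 = FE/BDC/- → run F
t=14: L0/L1/L2 = FE/BDC/- → run F
t=15: L0/L1/L2 = FE/BDC/- → run F
t=16: L0/L1/L2 = E/BDCF/- → run E
t=17: L0/L1/L2 = E/BDCF/- → run E
t=18: L0/L1/L2 = E/BDCF/- → run E
t=19: L0/L1/L2 = E/BDCF/- → run E
t=20: L0/L1/L2 = -/BDCFE/- → run B
t=21: L0/L1/L2 = -/BDCFE/- → run B
t=22: L0/L1/L2 = -/BDCFE/- → run B
t=23: L0/L1/L2 = -/BDCFE/- → run B
t=24: L0/L1/L2 = -/DCFE/- → run D
t=25: L0/L1/L2 = -/DCFE/- → run D
t=26: L0/L1/L2 = -/DCFE/- → run D
t=27: L0/L1/L2 = -/DCFE/- → run D
t=28: L0/L1/L2 = -/CFE/- → run C
t=29: L0/L1/L2 = -/CFE/- → run C
t=30: L0/L1/L2 = -/CFE/- → run C
t=31: L0/L1/L2 = -/FE/- → run F
t=32: L0/L1/L2 = -/FE/- → run F
t=33: L0/L1/L2 = -/FE/- → run F
t=34: L0/L1/L2 = -/E/- → run E
t=35: L0/L1/L2 = -/E/- → run E
t=36: L0/L1/L2 = -/E/- → run E
t=37: L0/L1/L2 = -/E/- → run E
t=38: (idle)
t=39: (idle)
t=40: (idle)
t=41: (idle)

completion order = B, D, C, F, E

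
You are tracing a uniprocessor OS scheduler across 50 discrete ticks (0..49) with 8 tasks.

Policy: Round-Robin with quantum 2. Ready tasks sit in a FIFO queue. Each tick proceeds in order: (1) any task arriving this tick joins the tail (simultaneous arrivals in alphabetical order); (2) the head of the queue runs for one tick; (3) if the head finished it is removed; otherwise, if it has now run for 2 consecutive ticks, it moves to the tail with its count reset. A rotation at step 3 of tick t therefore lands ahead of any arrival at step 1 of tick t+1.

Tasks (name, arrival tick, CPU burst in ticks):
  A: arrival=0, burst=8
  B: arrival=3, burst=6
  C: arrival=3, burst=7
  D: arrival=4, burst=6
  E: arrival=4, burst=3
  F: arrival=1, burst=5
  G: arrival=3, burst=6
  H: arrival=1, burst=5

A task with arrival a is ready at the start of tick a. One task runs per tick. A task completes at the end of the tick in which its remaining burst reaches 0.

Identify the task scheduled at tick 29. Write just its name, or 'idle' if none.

t=0: queue=[A] q_used=0 → run A
t=1: queue=[A,F,H] q_used=1 → run A
t=2: queue=[F,H,A] q_used=0 → run F
t=3: queue=[F,H,A,B,C,G] q_used=1 → run F
t=4: queue=[H,A,B,C,G,F,D,E] q_used=0 → run H
t=5: queue=[H,A,B,C,G,F,D,E] q_used=1 → run H
t=6: queue=[A,B,C,G,F,D,E,H] q_used=0 → run A
t=7: queue=[A,B,C,G,F,D,E,H] q_used=1 → run A
t=8: queue=[B,C,G,F,D,E,H,A] q_used=0 → run B
t=9: queue=[B,C,G,F,D,E,H,A] q_used=1 → run B
t=10: queue=[C,G,F,D,E,H,A,B] q_used=0 → run C
t=11: queue=[C,G,F,D,E,H,A,B] q_used=1 → run C
t=12: queue=[G,F,D,E,H,A,B,C] q_used=0 → run G
t=13: queue=[G,F,D,E,H,A,B,C] q_used=1 → run G
t=14: queue=[F,D,E,H,A,B,C,G] q_used=0 → run F
t=15: queue=[F,D,E,H,A,B,C,G] q_used=1 → run F
t=16: queue=[D,E,H,A,B,C,G,F] q_used=0 → run D
t=17: queue=[D,E,H,A,B,C,G,F] q_used=1 → run D
t=18: queue=[E,H,A,B,C,G,F,D] q_used=0 → run E
t=19: queue=[E,H,A,B,C,G,F,D] q_used=1 → run E
t=20: queue=[H,A,B,C,G,F,D,E] q_used=0 → run H
t=21: queue=[H,A,B,C,G,F,D,E] q_used=1 → run H
t=22: queue=[A,B,C,G,F,D,E,H] q_used=0 → run A
t=23: queue=[A,B,C,G,F,D,E,H] q_used=1 → run A
t=24: queue=[B,C,G,F,D,E,H,A] q_used=0 → run B
t=25: queue=[B,C,G,F,D,E,H,A] q_used=1 → run B
t=26: queue=[C,G,F,D,E,H,A,B] q_used=0 → run C
t=27: queue=[C,G,F,D,E,H,A,B] q_used=1 → run C
t=28: queue=[G,F,D,E,H,A,B,C] q_used=0 → run G
t=29: queue=[G,F,D,E,H,A,B,C] q_used=1 → run G
t=30: queue=[F,D,E,H,A,B,C,G] q_used=0 → run F
t=31: queue=[D,E,H,A,B,C,G] q_used=0 → run D
t=32: queue=[D,E,H,A,B,C,G] q_used=1 → run D
t=33: queue=[E,H,A,B,C,G,D] q_used=0 → run E
t=34: queue=[H,A,B,C,G,D] q_used=0 → run H
t=35: queue=[A,B,C,G,D] q_used=0 → run A
t=36: queue=[A,B,C,G,D] q_used=1 → run A
t=37: queue=[B,C,G,D] q_used=0 → run B
t=38: queue=[B,C,G,D] q_used=1 → run B
t=39: queue=[C,G,D] q_used=0 → run C
t=40: queue=[C,G,D] q_used=1 → run C
t=41: queue=[G,D,C] q_used=0 → run G
t=42: queue=[G,D,C] q_used=1 → run G
t=43: queue=[D,C] q_used=0 → run D
t=44: queue=[D,C] q_used=1 → run D
t=45: queue=[C] q_used=0 → run C
t=46: (idle)
t=47: (idle)
t=48: (idle)
t=49: (idle)

running at tick 29 = G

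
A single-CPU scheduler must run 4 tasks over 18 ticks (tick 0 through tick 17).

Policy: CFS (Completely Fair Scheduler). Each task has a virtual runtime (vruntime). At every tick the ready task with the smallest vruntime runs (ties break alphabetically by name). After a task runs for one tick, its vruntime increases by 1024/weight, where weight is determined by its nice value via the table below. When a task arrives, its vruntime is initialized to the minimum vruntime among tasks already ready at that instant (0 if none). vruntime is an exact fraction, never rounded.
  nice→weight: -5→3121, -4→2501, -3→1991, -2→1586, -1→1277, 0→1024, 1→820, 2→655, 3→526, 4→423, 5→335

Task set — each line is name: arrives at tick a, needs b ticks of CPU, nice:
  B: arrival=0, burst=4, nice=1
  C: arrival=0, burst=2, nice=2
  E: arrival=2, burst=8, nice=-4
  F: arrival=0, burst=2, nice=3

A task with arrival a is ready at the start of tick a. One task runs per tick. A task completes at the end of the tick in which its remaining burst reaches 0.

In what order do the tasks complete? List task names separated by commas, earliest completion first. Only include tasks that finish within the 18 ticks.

t=0: vr[B=0 C=0 F=0] → run B
t=1: vr[B=256/205 C=0 F=0] → run C
t=2: vr[B=256/205 C=1024/655 E=0 F=0] → run E
t=3: vr[B=256/205 C=1024/655 E=1024/2501 F=0] → run F
t=4: vr[B=256/205 C=1024/655 E=1024/2501 F=512/263] → run E
t=5: vr[B=256/205 C=1024/655 E=2048/2501 F=512/263] → run E
t=6: vr[B=256/205 C=1024/655 E=3072/2501 F=512/263] → run E
t=7: vr[B=256/205 C=1024/655 E=4096/2501 F=512/263] → run B
t=8: vr[B=512/205 C=1024/655 E=4096/2501 F=512/263] → run C
t=9: vr[B=512/205 E=4096/2501 F=512/263] → run E
t=10: vr[B=512/205 E=5120/2501 F=512/263] → run F
t=11: vr[B=512/205 E=5120/2501] → run E
t=12: vr[B=512/205 E=6144/2501] → run E
t=13: vr[B=512/205 E=7168/2501] → run B
t=14: vr[B=768/205 E=7168/2501] → run E
t=15: vr[B=768/205] → run B
t=16: (idle)
t=17: (idle)

completion order = C, F, E, B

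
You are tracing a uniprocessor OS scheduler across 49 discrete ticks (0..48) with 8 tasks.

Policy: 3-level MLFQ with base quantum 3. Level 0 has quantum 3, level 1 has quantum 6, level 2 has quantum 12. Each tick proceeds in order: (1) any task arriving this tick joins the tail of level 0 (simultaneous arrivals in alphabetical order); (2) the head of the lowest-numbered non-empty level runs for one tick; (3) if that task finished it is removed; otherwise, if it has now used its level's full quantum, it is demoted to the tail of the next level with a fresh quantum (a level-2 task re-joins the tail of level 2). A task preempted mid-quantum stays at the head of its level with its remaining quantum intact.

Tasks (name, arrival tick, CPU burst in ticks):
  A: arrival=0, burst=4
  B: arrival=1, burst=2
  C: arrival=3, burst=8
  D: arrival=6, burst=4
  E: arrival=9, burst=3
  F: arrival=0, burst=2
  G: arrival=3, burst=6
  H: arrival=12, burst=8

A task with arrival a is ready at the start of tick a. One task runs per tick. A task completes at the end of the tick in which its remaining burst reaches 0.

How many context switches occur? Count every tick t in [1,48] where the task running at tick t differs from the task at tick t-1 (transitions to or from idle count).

context switches = 13

t=0: L0/L1/L2 = AF/-/- → run A
t=1: L0/L1/L2 = AFB/-/- → run A
t=2: L0/L1/L2 = AFB/-/- → run A
t=3: L0/L1/L2 = FBCG/A/- → run F
t=4: L0/L1/L2 = FBCG/A/- → run F
t=5: L0/L1/L2 = BCG/A/- → run B
t=6: L0/L1/L2 = BCGD/A/- → run B
t=7: L0/L1/L2 = CGD/A/- → run C
t=8: L0/L1/L2 = CGD/A/- → run C
t=9: L0/L1/L2 = CGDE/A/- → run C
t=10: L0/L1/L2 = GDE/AC/- → run G
t=11: L0/L1/L2 = GDE/AC/- → run G
t=12: L0/L1/L2 = GDEH/AC/- → run G
t=13: L0/L1/L2 = DEH/ACG/- → run D
t=14: L0/L1/L2 = DEH/ACG/- → run D
t=15: L0/L1/L2 = DEH/ACG/- → run D
t=16: L0/L1/L2 = EH/ACGD/- → run E
t=17: L0/L1/L2 = EH/ACGD/- → run E
t=18: L0/L1/L2 = EH/ACGD/- → run E
t=19: L0/L1/L2 = H/ACGD/- → run H
t=20: L0/L1/L2 = H/ACGD/- → run H
t=21: L0/L1/L2 = H/ACGD/- → run H
t=22: L0/L1/L2 = -/ACGDH/- → run A
t=23: L0/L1/L2 = -/CGDH/- → run C
t=24: L0/L1/L2 = -/CGDH/- → run C
t=25: L0/L1/L2 = -/CGDH/- → run C
t=26: L0/L1/L2 = -/CGDH/- → run C
t=27: L0/L1/L2 = -/CGDH/- → run C
t=28: L0/L1/L2 = -/GDH/- → run G
t=29: L0/L1/L2 = -/GDH/- → run G
t=30: L0/L1/L2 = -/GDH/- → run G
t=31: L0/L1/L2 = -/DH/- → run D
t=32: L0/L1/L2 = -/H/- → run H
t=33: L0/L1/L2 = -/H/- → run H
t=34: L0/L1/L2 = -/H/- → run H
t=35: L0/L1/L2 = -/H/- → run H
t=36: L0/L1/L2 = -/H/- → run H
t=37: (idle)
t=38: (idle)
t=39: (idle)
t=40: (idle)
t=41: (idle)
t=42: (idle)
t=43: (idle)
t=44: (idle)
t=45: (idle)
t=46: (idle)
t=47: (idle)
t=48: (idle)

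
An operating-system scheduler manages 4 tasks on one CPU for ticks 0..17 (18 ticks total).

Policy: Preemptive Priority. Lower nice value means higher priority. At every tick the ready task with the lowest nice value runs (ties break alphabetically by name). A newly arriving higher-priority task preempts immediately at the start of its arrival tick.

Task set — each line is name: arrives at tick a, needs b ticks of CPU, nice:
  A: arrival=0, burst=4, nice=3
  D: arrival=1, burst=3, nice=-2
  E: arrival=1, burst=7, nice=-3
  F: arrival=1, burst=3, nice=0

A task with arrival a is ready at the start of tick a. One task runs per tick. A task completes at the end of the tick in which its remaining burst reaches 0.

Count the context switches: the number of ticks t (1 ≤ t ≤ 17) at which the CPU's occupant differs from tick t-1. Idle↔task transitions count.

context switches = 5

t=0: ready={A} → run A
t=1: ready={A,D,E,F} → run E
t=2: ready={A,D,E,F} → run E
t=3: ready={A,D,E,F} → run E
t=4: ready={A,D,E,F} → run E
t=5: ready={A,D,E,F} → run E
t=6: ready={A,D,E,F} → run E
t=7: ready={A,D,E,F} → run E
t=8: ready={A,D,F} → run D
t=9: ready={A,D,F} → run D
t=10: ready={A,D,F} → run D
t=11: ready={A,F} → run F
t=12: ready={A,F} → run F
t=13: ready={A,F} → run F
t=14: ready={A} → run A
t=15: ready={A} → run A
t=16: ready={A} → run A
t=17: (idle)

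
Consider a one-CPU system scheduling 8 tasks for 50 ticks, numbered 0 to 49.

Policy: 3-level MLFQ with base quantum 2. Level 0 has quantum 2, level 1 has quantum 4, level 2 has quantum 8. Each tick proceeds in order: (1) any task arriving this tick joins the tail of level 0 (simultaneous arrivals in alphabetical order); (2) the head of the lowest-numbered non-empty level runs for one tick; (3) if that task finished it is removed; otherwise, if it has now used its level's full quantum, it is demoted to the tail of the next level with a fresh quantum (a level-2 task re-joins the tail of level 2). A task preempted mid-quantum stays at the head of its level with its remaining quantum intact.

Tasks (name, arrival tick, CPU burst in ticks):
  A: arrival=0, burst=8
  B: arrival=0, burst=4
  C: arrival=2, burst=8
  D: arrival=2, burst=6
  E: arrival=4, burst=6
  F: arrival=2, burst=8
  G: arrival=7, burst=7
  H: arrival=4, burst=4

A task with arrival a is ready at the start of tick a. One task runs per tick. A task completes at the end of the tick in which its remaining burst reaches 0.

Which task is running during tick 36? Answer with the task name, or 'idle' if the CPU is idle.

running at tick 36 = E

t=0: L0/L1/L2 = AB/-/- → run A
t=1: L0/L1/L2 = AB/-/- → run A
t=2: L0/L1/L2 = BCDF/A/- → run B
t=3: L0/L1/L2 = BCDF/A/- → run B
t=4: L0/L1/L2 = CDFEH/AB/- → run C
t=5: L0/L1/L2 = CDFEH/AB/- → run C
t=6: L0/L1/L2 = DFEH/ABC/- → run D
t=7: L0/L1/L2 = DFEHG/ABC/- → run D
t=8: L0/L1/L2 = FEHG/ABCD/- → run F
t=9: L0/L1/L2 = FEHG/ABCD/- → run F
t=10: L0/L1/L2 = EHG/ABCDF/- → run E
t=11: L0/L1/L2 = EHG/ABCDF/- → run E
t=12: L0/L1/L2 = HG/ABCDFE/- → run H
t=13: L0/L1/L2 = HG/ABCDFE/- → run H
t=14: L0/L1/L2 = G/ABCDFEH/- → run G
t=15: L0/L1/L2 = G/ABCDFEH/- → run G
t=16: L0/L1/L2 = -/ABCDFEHG/- → run A
t=17: L0/L1/L2 = -/ABCDFEHG/- → run A
t=18: L0/L1/L2 = -/ABCDFEHG/- → run A
t=19: L0/L1/L2 = -/ABCDFEHG/- → run A
t=20: L0/L1/L2 = -/BCDFEHG/A → run B
t=21: L0/L1/L2 = -/BCDFEHG/A → run B
t=22: L0/L1/L2 = -/CDFEHG/A → run C
t=23: L0/L1/L2 = -/CDFEHG/A → run C
t=24: L0/L1/L2 = -/CDFEHG/A → run C
t=25: L0/L1/L2 = -/CDFEHG/A → run C
t=26: L0/L1/L2 = -/DFEHG/AC → run D
t=27: L0/L1/L2 = -/DFEHG/AC → run D
t=28: L0/L1/L2 = -/DFEHG/AC → run D
t=29: L0/L1/L2 = -/DFEHG/AC → run D
t=30: L0/L1/L2 = -/FEHG/AC → run F
t=31: L0/L1/L2 = -/FEHG/AC → run F
t=32: L0/L1/L2 = -/FEHG/AC → run F
t=33: L0/L1/L2 = -/FEHG/AC → run F
t=34: L0/L1/L2 = -/EHG/ACF → run E
t=35: L0/L1/L2 = -/EHG/ACF → run E
t=36: L0/L1/L2 = -/EHG/ACF → run E
t=37: L0/L1/L2 = -/EHG/ACF → run E
t=38: L0/L1/L2 = -/HG/ACF → run H
t=39: L0/L1/L2 = -/HG/ACF → run H
t=40: L0/L1/L2 = -/G/ACF → run G
t=41: L0/L1/L2 = -/G/ACF → run G
t=42: L0/L1/L2 = -/G/ACF → run G
t=43: L0/L1/L2 = -/G/ACF → run G
t=44: L0/L1/L2 = -/-/ACFG → run A
t=45: L0/L1/L2 = -/-/ACFG → run A
t=46: L0/L1/L2 = -/-/CFG → run C
t=47: L0/L1/L2 = -/-/CFG → run C
t=48: L0/L1/L2 = -/-/FG → run F
t=49: L0/L1/L2 = -/-/FG → run F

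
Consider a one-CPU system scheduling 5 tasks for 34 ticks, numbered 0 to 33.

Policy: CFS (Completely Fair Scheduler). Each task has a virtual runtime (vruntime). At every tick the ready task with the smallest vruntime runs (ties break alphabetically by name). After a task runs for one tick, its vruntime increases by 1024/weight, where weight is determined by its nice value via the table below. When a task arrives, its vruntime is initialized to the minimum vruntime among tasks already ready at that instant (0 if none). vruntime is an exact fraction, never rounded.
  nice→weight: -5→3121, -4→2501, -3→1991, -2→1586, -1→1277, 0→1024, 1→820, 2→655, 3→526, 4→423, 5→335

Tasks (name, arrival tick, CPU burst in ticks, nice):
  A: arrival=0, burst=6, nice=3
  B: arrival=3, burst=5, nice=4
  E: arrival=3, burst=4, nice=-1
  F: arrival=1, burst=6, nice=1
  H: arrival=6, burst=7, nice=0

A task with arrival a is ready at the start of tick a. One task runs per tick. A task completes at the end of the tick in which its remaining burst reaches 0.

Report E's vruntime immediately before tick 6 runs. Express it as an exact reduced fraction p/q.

t=0: vr[A=0] → run A
t=1: vr[A=512/263 F=512/263] → run A
t=2: vr[A=1024/263 F=512/263] → run F
t=3: vr[A=1024/263 B=172288/53915 E=172288/53915 F=172288/53915] → run B
t=4: vr[A=1024/263 B=128086784/22806045 E=172288/53915 F=172288/53915] → run E
t=5: vr[A=1024/263 B=128086784/22806045 E=275220736/68849455 F=172288/53915] → run F
t=6: vr[A=1024/263 B=128086784/22806045 E=275220736/68849455 F=239616/53915 H=1024/263] → run A
t=7: vr[A=1536/263 B=128086784/22806045 E=275220736/68849455 F=239616/53915 H=1024/263] → run H
t=8: vr[A=1536/263 B=128086784/22806045 E=275220736/68849455 F=239616/53915 H=1287/263] → run E
t=9: vr[A=1536/263 B=128086784/22806045 E=330429696/68849455 F=239616/53915 H=1287/263] → run F
t=10: vr[A=1536/263 B=128086784/22806045 E=330429696/68849455 F=306944/53915 H=1287/263] → run E
t=11: vr[A=1536/263 B=128086784/22806045 E=385638656/68849455 F=306944/53915 H=1287/263] → run H
t=12: vr[A=1536/263 B=128086784/22806045 E=385638656/68849455 F=306944/53915 H=1550/263] → run E
t=13: vr[A=1536/263 B=128086784/22806045 F=306944/53915 H=1550/263] → run B
t=14: vr[A=1536/263 B=183295744/22806045 F=306944/53915 H=1550/263] → run F
t=15: vr[A=1536/263 B=183295744/22806045 F=374272/53915 H=1550/263] → run A
t=16: vr[A=2048/263 B=183295744/22806045 F=374272/53915 H=1550/263] → run H
t=17: vr[A=2048/263 B=183295744/22806045 F=374272/53915 H=1813/263] → run H
t=18: vr[A=2048/263 B=183295744/22806045 F=374272/53915 H=2076/263] → run F
t=19: vr[A=2048/263 B=183295744/22806045 F=88320/10783 H=2076/263] → run A
t=20: vr[A=2560/263 B=183295744/22806045 F=88320/10783 H=2076/263] → run H
t=21: vr[A=2560/263 B=183295744/22806045 F=88320/10783 H=2339/263] → run B
t=22: vr[A=2560/263 B=79501568/7602015 F=88320/10783 H=2339/263] → run F
t=23: vr[A=2560/263 B=79501568/7602015 H=2339/263] → run H
t=24: vr[A=2560/263 B=79501568/7602015 H=2602/263] → run A
t=25: vr[B=79501568/7602015 H=2602/263] → run H
t=26: vr[B=79501568/7602015] → run B
t=27: vr[B=293713664/22806045] → run B
t=28: (idle)
t=29: (idle)
t=30: (idle)
t=31: (idle)
t=32: (idle)
t=33: (idle)

vruntime(E, start of tick 6) = 275220736/68849455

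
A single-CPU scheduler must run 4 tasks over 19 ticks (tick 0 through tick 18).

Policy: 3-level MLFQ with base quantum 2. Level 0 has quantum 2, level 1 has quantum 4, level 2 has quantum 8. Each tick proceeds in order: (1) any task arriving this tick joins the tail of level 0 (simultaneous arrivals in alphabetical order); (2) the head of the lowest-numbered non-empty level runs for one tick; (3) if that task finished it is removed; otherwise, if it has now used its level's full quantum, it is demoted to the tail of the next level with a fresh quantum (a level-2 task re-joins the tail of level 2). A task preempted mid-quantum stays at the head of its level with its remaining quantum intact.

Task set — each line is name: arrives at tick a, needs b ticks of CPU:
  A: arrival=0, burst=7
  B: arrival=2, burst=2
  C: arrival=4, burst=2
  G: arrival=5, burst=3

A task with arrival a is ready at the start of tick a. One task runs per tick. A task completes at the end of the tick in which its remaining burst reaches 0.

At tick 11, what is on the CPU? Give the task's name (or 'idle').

running at tick 11 = A

t=0: L0/L1/L2 = A/-/- → run A
t=1: L0/L1/L2 = A/-/- → run A
t=2: L0/L1/L2 = B/A/- → run B
t=3: L0/L1/L2 = B/A/- → run B
t=4: L0/L1/L2 = C/A/- → run C
t=5: L0/L1/L2 = CG/A/- → run C
t=6: L0/L1/L2 = G/A/- → run G
t=7: L0/L1/L2 = G/A/- → run G
t=8: L0/L1/L2 = -/AG/- → run A
t=9: L0/L1/L2 = -/AG/- → run A
t=10: L0/L1/L2 = -/AG/- → run A
t=11: L0/L1/L2 = -/AG/- → run A
t=12: L0/L1/L2 = -/G/A → run G
t=13: L0/L1/L2 = -/-/A → run A
t=14: (idle)
t=15: (idle)
t=16: (idle)
t=17: (idle)
t=18: (idle)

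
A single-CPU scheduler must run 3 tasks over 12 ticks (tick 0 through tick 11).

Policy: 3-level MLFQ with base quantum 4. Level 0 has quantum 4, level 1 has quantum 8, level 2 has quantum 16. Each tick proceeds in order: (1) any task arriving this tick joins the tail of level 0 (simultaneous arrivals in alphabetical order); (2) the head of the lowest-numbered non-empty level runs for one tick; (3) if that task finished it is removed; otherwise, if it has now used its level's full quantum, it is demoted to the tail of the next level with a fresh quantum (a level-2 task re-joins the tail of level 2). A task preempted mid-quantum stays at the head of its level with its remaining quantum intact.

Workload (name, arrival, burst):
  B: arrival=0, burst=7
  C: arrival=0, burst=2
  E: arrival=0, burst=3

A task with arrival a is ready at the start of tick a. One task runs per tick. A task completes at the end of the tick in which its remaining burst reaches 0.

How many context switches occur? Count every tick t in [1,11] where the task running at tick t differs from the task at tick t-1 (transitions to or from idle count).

t=0: L0/L1/L2 = BCE/-/- → run B
t=1: L0/L1/L2 = BCE/-/- → run B
t=2: L0/L1/L2 = BCE/-/- → run B
t=3: L0/L1/L2 = BCE/-/- → run B
t=4: L0/L1/L2 = CE/B/- → run C
t=5: L0/L1/L2 = CE/B/- → run C
t=6: L0/L1/L2 = E/B/- → run E
t=7: L0/L1/L2 = E/B/- → run E
t=8: L0/L1/L2 = E/B/- → run E
t=9: L0/L1/L2 = -/B/- → run B
t=10: L0/L1/L2 = -/B/- → run B
t=11: L0/L1/L2 = -/B/- → run B

context switches = 3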